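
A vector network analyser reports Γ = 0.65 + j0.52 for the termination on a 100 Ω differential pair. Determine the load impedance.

Z_L = Z_0·(1 + Γ)/(1 − Γ) = 100·(1.65 + j0.52)/(0.35 − j0.52)

Z_L ≈ 78.2 + j265 Ω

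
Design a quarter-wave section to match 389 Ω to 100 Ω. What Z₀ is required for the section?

Z_qwt ≈ 197 Ω

Z_qwt = √(Z_0·R_L) = √(100 × 389) = √38900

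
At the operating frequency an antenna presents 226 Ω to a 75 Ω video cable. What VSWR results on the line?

VSWR ≈ 3.01

For a purely resistive load, VSWR = R_L/Z_0 or Z_0/R_L (whichever > 1) = 226/75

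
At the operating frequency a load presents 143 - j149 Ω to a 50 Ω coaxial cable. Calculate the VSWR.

Γ = (Z_L − Z_0)/(Z_L + Z_0) = (93 − j149)/(193 − j149)
|Γ| = 176/244 = 0.72
VSWR = (1 + |Γ|)/(1 − |Γ|) = 1.72/0.28

VSWR ≈ 6.15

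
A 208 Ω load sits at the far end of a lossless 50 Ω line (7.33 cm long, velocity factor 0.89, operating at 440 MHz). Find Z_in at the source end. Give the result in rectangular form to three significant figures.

Z_in ≈ 23.8 − j46.7 Ω

λ = v/f = 0.89·c / 440 MHz = 0.607 m
βl = 2π·l/λ = 2π × 0.121 = 43.5°
tan(βl) = tan(43.5°) = 0.948
Z_in = Z_0·(Z_L + jZ_0·tanβl)/(Z_0 + jZ_L·tanβl)
     = 50·(208 + j47.4)/(50 + j197)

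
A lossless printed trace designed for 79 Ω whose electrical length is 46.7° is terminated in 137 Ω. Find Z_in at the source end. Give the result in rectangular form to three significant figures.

Z_in ≈ 66.4 − j38.4 Ω

tan(βl) = tan(46.7°) = 1.06
Z_in = Z_0·(Z_L + jZ_0·tanβl)/(Z_0 + jZ_L·tanβl)
     = 79·(137 + j83.8)/(79 + j145)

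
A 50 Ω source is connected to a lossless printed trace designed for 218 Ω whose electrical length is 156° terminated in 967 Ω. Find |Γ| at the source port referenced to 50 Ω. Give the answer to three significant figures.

|Γ| ≈ 0.885

tan(βl) = -0.445
Z_in = Z_0·(Z_L + jZ_0·tanβl)/(Z_0 + jZ_L·tanβl) = 236 + j370 Ω
Γ_s = (Z_in − Z_s)/(Z_in + Z_s) = (186 + j370)/(286 + j370), |Γ_s| = 0.885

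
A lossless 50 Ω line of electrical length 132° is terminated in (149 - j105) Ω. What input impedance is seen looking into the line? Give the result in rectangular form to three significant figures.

Z_in ≈ 26.1 + j55.5 Ω

tan(βl) = tan(132°) = -1.11
Z_in = Z_0·(Z_L + jZ_0·tanβl)/(Z_0 + jZ_L·tanβl)
     = 50·(149 − j161)/(-66.6 − j165)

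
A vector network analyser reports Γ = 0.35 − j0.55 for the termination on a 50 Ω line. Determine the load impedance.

Z_L ≈ 39.7 − j75.9 Ω

Z_L = Z_0·(1 + Γ)/(1 − Γ) = 50·(1.35 − j0.55)/(0.65 + j0.55)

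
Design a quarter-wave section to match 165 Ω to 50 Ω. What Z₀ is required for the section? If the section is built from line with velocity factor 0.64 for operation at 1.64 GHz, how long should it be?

Z_qwt ≈ 90.8 Ω; length ≈ 2.93 cm

Z_qwt = √(Z_0·R_L) = √(50 × 165) = √8250
λ = 0.64·c/f = 0.117 m, so l = λ/4 = 0.0293 m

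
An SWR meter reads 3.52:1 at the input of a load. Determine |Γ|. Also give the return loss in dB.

|Γ| = (S − 1)/(S + 1) = (3.52 − 1)/(3.52 + 1) = 2.52/4.52
RL = −20·log₁₀|Γ| = −20·log₁₀(0.558)

|Γ| ≈ 0.558; return loss ≈ 5.07 dB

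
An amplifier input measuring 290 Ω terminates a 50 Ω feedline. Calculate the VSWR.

Γ = (290 − 50)/(290 + 50) = 0.706
VSWR = (1 + 0.706)/(1 − 0.706)

VSWR ≈ 5.8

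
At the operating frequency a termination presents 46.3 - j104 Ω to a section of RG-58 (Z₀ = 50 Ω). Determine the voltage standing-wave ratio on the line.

VSWR ≈ 6.52

Γ = (Z_L − Z_0)/(Z_L + Z_0) = (-3.7 − j104)/(96.3 − j104)
|Γ| = 104/142 = 0.734
VSWR = (1 + |Γ|)/(1 − |Γ|) = 1.73/0.266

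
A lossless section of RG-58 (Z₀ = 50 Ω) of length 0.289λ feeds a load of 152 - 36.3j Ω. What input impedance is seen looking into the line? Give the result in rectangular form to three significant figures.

βl = 2π × 0.289 = 104°
tan(βl) = tan(104°) = -4
Z_in = Z_0·(Z_L + jZ_0·tanβl)/(Z_0 + jZ_L·tanβl)
     = 50·(152 − j236)/(-95.2 − j608)

Z_in ≈ 17.1 + j15.2 Ω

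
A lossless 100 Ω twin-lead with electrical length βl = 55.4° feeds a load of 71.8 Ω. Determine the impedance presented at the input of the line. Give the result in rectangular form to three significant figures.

tan(βl) = tan(55.4°) = 1.45
Z_in = Z_0·(Z_L + jZ_0·tanβl)/(Z_0 + jZ_L·tanβl)
     = 100·(71.8 + j145)/(100 + j104)

Z_in ≈ 107 + j33.7 Ω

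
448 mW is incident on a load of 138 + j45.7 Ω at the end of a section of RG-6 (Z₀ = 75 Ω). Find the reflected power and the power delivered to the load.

|Γ| = |(63 + j45.7)/(213 + j45.7)| = 0.357
|Γ|² = 0.128
P_refl = |Γ|²·P_inc = 57.2 mW, P_del = (1 − |Γ|²)·P_inc = 391 mW

P_reflected ≈ 57.2 mW; P_delivered ≈ 391 mW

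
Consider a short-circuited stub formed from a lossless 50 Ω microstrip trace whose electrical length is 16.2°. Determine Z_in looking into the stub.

tan(βl) = 0.291
For a short-circuited stub, Z_in = jZ_0·tan(βl)

Z_in ≈ +j14.5 Ω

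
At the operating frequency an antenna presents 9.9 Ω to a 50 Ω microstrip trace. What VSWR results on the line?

VSWR ≈ 5.05

For a purely resistive load, VSWR = R_L/Z_0 or Z_0/R_L (whichever > 1) = 50/9.9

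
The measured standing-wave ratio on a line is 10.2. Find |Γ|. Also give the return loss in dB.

|Γ| = (S − 1)/(S + 1) = (10.2 − 1)/(10.2 + 1) = 9.2/11.2
RL = −20·log₁₀|Γ| = −20·log₁₀(0.821)

|Γ| ≈ 0.821; return loss ≈ 1.71 dB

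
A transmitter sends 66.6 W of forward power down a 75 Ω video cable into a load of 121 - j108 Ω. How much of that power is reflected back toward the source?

|Γ| = |(46 − j108)/(196 − j108)| = 0.525
|Γ|² = 0.275
P_refl = |Γ|²·P_inc = 18.3 W, P_del = (1 − |Γ|²)·P_inc = 48.3 W

P_reflected ≈ 18.3 W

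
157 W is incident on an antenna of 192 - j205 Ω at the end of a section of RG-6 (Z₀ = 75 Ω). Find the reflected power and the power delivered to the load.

|Γ| = |(117 − j205)/(267 − j205)| = 0.701
|Γ|² = 0.492
P_refl = |Γ|²·P_inc = 77.2 W, P_del = (1 − |Γ|²)·P_inc = 79.8 W

P_reflected ≈ 77.2 W; P_delivered ≈ 79.8 W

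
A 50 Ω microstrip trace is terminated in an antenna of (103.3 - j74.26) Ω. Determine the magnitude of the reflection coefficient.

|Γ| ≈ 0.537

Γ = (Z_L − Z_0)/(Z_L + Z_0) = (53.3 − j74.26)/(153.3 − j74.26)
|Γ| = 91.4/170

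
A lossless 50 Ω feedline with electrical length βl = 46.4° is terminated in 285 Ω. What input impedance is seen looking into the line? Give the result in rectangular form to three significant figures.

Z_in ≈ 16.3 − j44.9 Ω

tan(βl) = tan(46.4°) = 1.05
Z_in = Z_0·(Z_L + jZ_0·tanβl)/(Z_0 + jZ_L·tanβl)
     = 50·(285 + j52.5)/(50 + j299)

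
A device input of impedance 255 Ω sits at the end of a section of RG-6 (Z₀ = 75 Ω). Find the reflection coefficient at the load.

Γ = 0.545

Γ = (Z_L − Z_0)/(Z_L + Z_0) = (255 − 75)/(255 + 75) = 180/330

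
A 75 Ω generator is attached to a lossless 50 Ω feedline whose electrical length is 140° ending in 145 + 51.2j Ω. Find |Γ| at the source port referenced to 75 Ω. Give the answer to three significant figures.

tan(βl) = -0.839
Z_in = Z_0·(Z_L + jZ_0·tanβl)/(Z_0 + jZ_L·tanβl) = 26.3 + j39.5 Ω
Γ_s = (Z_in − Z_s)/(Z_in + Z_s) = (-48.7 + j39.5)/(101 + j39.5), |Γ_s| = 0.576

|Γ| ≈ 0.576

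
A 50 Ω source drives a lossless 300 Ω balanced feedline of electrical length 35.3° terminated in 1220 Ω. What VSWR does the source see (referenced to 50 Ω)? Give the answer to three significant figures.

tan(βl) = 0.708
Z_in = Z_0·(Z_L + jZ_0·tanβl)/(Z_0 + jZ_L·tanβl) = 197 − j355 Ω
Γ_s = (Z_in − Z_s)/(Z_in + Z_s) = (147 − j355)/(247 − j355), |Γ_s| = 0.889
VSWR = (1 + |Γ_s|)/(1 − |Γ_s|)

VSWR ≈ 16.9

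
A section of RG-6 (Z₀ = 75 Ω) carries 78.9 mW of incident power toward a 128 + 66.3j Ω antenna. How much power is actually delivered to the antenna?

P_delivered ≈ 66.4 mW

|Γ| = |(53 + j66.3)/(203 + j66.3)| = 0.397
|Γ|² = 0.158
P_refl = |Γ|²·P_inc = 12.5 mW, P_del = (1 − |Γ|²)·P_inc = 66.4 mW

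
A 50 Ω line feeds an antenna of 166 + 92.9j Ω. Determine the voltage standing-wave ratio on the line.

VSWR ≈ 4.44

Γ = (Z_L − Z_0)/(Z_L + Z_0) = (116 + j92.9)/(216 + j92.9)
|Γ| = 149/235 = 0.632
VSWR = (1 + |Γ|)/(1 − |Γ|) = 1.63/0.368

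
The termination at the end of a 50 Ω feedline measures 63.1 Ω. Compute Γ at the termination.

Γ = (Z_L − Z_0)/(Z_L + Z_0) = (63.1 − 50)/(63.1 + 50) = 13.1/113.1

Γ = 0.116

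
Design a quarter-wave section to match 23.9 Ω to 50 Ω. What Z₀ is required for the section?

Z_qwt ≈ 34.6 Ω

Z_qwt = √(Z_0·R_L) = √(50 × 23.9) = √1195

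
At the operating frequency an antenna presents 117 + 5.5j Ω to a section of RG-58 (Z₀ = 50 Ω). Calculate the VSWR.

Γ = (Z_L − Z_0)/(Z_L + Z_0) = (67 + j5.5)/(167 + j5.5)
|Γ| = 67.2/167 = 0.402
VSWR = (1 + |Γ|)/(1 − |Γ|) = 1.4/0.598

VSWR ≈ 2.35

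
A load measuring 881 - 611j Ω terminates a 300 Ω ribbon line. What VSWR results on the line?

VSWR ≈ 4.47

Γ = (Z_L − Z_0)/(Z_L + Z_0) = (581 − j611)/(1181 − j611)
|Γ| = 843/1330 = 0.634
VSWR = (1 + |Γ|)/(1 − |Γ|) = 1.63/0.366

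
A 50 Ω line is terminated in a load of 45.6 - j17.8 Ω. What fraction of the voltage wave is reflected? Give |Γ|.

|Γ| ≈ 0.189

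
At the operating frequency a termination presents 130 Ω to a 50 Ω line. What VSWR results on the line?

VSWR ≈ 2.6

Γ = (130 − 50)/(130 + 50) = 0.444
VSWR = (1 + 0.444)/(1 − 0.444)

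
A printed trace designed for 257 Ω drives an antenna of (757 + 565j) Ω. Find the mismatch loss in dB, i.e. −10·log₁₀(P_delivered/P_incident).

Γ = (500 + j565)/(1014 + j565), |Γ| = 0.65
|Γ|² = 0.422, so P_del/P_inc = 1 − |Γ|² = 0.578
ML = −10·log₁₀(1 − |Γ|²)

mismatch loss ≈ 2.38 dB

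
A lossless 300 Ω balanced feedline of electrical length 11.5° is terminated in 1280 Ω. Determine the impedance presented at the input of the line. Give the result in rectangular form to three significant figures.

tan(βl) = tan(11.5°) = 0.203
Z_in = Z_0·(Z_L + jZ_0·tanβl)/(Z_0 + jZ_L·tanβl)
     = 300·(1280 + j61)/(300 + j260)

Z_in ≈ 760 − j599 Ω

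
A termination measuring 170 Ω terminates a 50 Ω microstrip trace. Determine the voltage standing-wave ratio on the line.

VSWR ≈ 3.4

Γ = (170 − 50)/(170 + 50) = 0.545
VSWR = (1 + 0.545)/(1 − 0.545)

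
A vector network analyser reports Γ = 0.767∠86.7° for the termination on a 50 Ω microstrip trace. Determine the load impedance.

Z_L = Z_0·(1 + Γ)/(1 − Γ) = 50·(1.04 + j0.766)/(0.956 − j0.766)

Z_L ≈ 13.7 + j51 Ω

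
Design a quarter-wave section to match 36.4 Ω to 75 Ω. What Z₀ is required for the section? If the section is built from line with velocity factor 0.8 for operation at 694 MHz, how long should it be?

Z_qwt ≈ 52.2 Ω; length ≈ 8.65 cm

Z_qwt = √(Z_0·R_L) = √(75 × 36.4) = √2730
λ = 0.8·c/f = 0.346 m, so l = λ/4 = 0.0865 m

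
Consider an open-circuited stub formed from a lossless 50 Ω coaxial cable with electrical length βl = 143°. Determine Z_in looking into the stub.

tan(βl) = -0.754
For an open-circuited stub, Z_in = −jZ_0·cot(βl) = −jZ_0/tan(βl)

Z_in ≈ +j66.4 Ω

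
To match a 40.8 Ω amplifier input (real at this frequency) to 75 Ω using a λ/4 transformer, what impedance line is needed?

Z_qwt ≈ 55.3 Ω

Z_qwt = √(Z_0·R_L) = √(75 × 40.8) = √3060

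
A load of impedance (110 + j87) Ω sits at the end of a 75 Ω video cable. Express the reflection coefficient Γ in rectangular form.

Γ ≈ 0.336 + j0.312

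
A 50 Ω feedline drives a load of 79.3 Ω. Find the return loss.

RL ≈ 12.9 dB

Γ = (79.3 − 50)/(79.3 + 50) = 0.227
RL = −20·log₁₀|Γ| = −20·log₁₀(0.227)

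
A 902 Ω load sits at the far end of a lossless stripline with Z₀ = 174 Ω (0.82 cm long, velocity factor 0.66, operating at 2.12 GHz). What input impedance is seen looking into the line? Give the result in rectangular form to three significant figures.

λ = v/f = 0.66·c / 2.12 GHz = 0.0934 m
βl = 2π·l/λ = 2π × 0.0878 = 31.6°
tan(βl) = tan(31.6°) = 0.615
Z_in = Z_0·(Z_L + jZ_0·tanβl)/(Z_0 + jZ_L·tanβl)
     = 174·(902 + j107)/(174 + j555)

Z_in ≈ 111 − j248 Ω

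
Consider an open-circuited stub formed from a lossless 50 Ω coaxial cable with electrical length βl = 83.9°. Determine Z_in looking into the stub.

tan(βl) = 9.36
For an open-circuited stub, Z_in = −jZ_0·cot(βl) = −jZ_0/tan(βl)

Z_in ≈ −j5.34 Ω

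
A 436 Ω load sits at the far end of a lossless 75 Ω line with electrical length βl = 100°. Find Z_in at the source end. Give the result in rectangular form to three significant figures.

Z_in ≈ 13.3 + j12.8 Ω

tan(βl) = tan(100°) = -5.67
Z_in = Z_0·(Z_L + jZ_0·tanβl)/(Z_0 + jZ_L·tanβl)
     = 75·(436 − j425)/(75 − j2470)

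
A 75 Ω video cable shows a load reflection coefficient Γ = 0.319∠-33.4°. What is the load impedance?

Z_L = Z_0·(1 + Γ)/(1 − Γ) = 75·(1.27 − j0.176)/(0.734 + j0.176)

Z_L ≈ 118 − j46.3 Ω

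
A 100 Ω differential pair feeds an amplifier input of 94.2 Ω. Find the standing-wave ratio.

For a purely resistive load, VSWR = R_L/Z_0 or Z_0/R_L (whichever > 1) = 100/94.2

VSWR ≈ 1.06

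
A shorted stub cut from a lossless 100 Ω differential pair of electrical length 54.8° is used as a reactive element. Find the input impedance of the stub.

Z_in ≈ +j142 Ω

tan(βl) = 1.42
For a shorted stub, Z_in = jZ_0·tan(βl)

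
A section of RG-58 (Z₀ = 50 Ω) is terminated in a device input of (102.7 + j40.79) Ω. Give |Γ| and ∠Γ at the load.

Γ = (Z_L − Z_0)/(Z_L + Z_0) = (52.7 + j40.79)/(152.7 + j40.79)
|Γ| = 66.6/158 = 0.422

Γ ≈ 0.422 ∠ 22.8°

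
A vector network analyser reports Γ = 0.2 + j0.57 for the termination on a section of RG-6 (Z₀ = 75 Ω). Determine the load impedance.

Z_L = Z_0·(1 + Γ)/(1 − Γ) = 75·(1.2 + j0.57)/(0.8 − j0.57)

Z_L ≈ 49.4 + j88.6 Ω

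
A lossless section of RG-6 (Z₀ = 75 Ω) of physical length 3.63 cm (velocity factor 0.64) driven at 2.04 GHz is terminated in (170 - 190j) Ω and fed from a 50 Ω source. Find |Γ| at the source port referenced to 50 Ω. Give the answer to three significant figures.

|Γ| ≈ 0.751

λ = v/f = 0.64·c / 2.04 GHz = 0.0941 m
βl = 2π·l/λ = 2π × 0.386 = 139°
tan(βl) = -0.874
Z_in = Z_0·(Z_L + jZ_0·tanβl)/(Z_0 + jZ_L·tanβl) = 55.5 + j120 Ω
Γ_s = (Z_in − Z_s)/(Z_in + Z_s) = (5.55 + j120)/(106 + j120), |Γ_s| = 0.751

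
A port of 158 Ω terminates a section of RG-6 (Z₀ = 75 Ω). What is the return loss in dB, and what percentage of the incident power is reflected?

RL ≈ 8.97 dB; 12.7% of incident power reflected

Γ = (158 − 75)/(158 + 75) = 0.356
RL = −20·log₁₀(0.356) = 8.97 dB
P_refl/P_inc = |Γ|² = 0.127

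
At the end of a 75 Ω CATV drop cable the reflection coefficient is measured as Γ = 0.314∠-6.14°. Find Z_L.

Z_L = Z_0·(1 + Γ)/(1 − Γ) = 75·(1.31 − j0.0336)/(0.688 + j0.0336)

Z_L ≈ 143 − j10.6 Ω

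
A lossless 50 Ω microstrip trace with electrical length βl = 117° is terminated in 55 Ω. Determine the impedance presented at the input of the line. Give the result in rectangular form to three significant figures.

Z_in ≈ 47.1 + j3.64 Ω

tan(βl) = tan(117°) = -1.96
Z_in = Z_0·(Z_L + jZ_0·tanβl)/(Z_0 + jZ_L·tanβl)
     = 50·(55 − j98.1)/(50 − j108)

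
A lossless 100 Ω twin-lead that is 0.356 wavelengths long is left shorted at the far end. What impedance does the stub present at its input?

βl = 2π × 0.356 = 128°
tan(βl) = -1.27
For a shorted stub, Z_in = jZ_0·tan(βl)

Z_in ≈ −j127 Ω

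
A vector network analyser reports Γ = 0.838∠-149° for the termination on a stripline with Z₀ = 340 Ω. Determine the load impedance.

Z_L = Z_0·(1 + Γ)/(1 − Γ) = 340·(0.282 − j0.432)/(1.72 + j0.432)

Z_L ≈ 32.3 − j93.5 Ω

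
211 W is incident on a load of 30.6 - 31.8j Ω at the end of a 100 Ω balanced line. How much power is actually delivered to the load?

|Γ| = |(-69.4 − j31.8)/(130.6 − j31.8)| = 0.568
|Γ|² = 0.323
P_refl = |Γ|²·P_inc = 68.1 W, P_del = (1 − |Γ|²)·P_inc = 143 W

P_delivered ≈ 143 W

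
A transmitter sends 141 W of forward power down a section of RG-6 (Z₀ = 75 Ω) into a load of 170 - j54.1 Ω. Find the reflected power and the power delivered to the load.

|Γ| = |(95 − j54.1)/(245 − j54.1)| = 0.436
|Γ|² = 0.19
P_refl = |Γ|²·P_inc = 26.8 W, P_del = (1 − |Γ|²)·P_inc = 114 W

P_reflected ≈ 26.8 W; P_delivered ≈ 114 W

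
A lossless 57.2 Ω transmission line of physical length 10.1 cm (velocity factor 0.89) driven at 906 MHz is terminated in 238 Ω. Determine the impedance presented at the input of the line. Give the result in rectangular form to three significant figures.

λ = v/f = 0.89·c / 906 MHz = 0.295 m
βl = 2π·l/λ = 2π × 0.343 = 123°
tan(βl) = tan(123°) = -1.52
Z_in = Z_0·(Z_L + jZ_0·tanβl)/(Z_0 + jZ_L·tanβl)
     = 57.2·(238 − j86.8)/(57.2 − j361)

Z_in ≈ 19.2 + j34.6 Ω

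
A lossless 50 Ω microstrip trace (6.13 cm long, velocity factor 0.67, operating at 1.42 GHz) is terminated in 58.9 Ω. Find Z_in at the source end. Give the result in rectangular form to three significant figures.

Z_in ≈ 55.3 + j6.79 Ω

λ = v/f = 0.67·c / 1.42 GHz = 0.142 m
βl = 2π·l/λ = 2π × 0.433 = 156°
tan(βl) = tan(156°) = -0.447
Z_in = Z_0·(Z_L + jZ_0·tanβl)/(Z_0 + jZ_L·tanβl)
     = 50·(58.9 − j22.4)/(50 − j26.3)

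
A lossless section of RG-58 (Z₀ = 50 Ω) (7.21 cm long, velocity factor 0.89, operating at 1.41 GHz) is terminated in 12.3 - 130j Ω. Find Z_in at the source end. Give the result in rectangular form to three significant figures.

Z_in ≈ 11.1 + j123 Ω

λ = v/f = 0.89·c / 1.41 GHz = 0.189 m
βl = 2π·l/λ = 2π × 0.381 = 137°
tan(βl) = tan(137°) = -0.93
Z_in = Z_0·(Z_L + jZ_0·tanβl)/(Z_0 + jZ_L·tanβl)
     = 50·(12.3 − j177)/(-70.9 − j11.4)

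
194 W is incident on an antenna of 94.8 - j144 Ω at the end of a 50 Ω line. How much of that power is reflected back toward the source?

|Γ| = |(44.8 − j144)/(144.8 − j144)| = 0.738
|Γ|² = 0.545
P_refl = |Γ|²·P_inc = 106 W, P_del = (1 − |Γ|²)·P_inc = 88.2 W

P_reflected ≈ 106 W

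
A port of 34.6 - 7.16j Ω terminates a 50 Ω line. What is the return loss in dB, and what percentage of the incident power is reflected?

RL ≈ 14 dB; 4% of incident power reflected

Γ = (-15.4 − j7.16)/(84.6 − j7.16), |Γ| = 0.2
RL = −20·log₁₀(0.2) = 14 dB
P_refl/P_inc = |Γ|² = 0.04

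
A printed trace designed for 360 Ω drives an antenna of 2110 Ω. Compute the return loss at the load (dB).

Γ = (2110 − 360)/(2110 + 360) = 0.709
RL = −20·log₁₀|Γ| = −20·log₁₀(0.709)

RL ≈ 2.99 dB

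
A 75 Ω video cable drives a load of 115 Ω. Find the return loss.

RL ≈ 13.5 dB

Γ = (115 − 75)/(115 + 75) = 0.211
RL = −20·log₁₀|Γ| = −20·log₁₀(0.211)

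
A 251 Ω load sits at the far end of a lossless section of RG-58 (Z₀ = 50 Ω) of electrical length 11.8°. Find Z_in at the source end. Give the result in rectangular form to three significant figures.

Z_in ≈ 125 − j120 Ω

tan(βl) = tan(11.8°) = 0.209
Z_in = Z_0·(Z_L + jZ_0·tanβl)/(Z_0 + jZ_L·tanβl)
     = 50·(251 + j10.4)/(50 + j52.4)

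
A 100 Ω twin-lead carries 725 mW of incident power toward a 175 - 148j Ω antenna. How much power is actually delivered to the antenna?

P_delivered ≈ 520 mW

|Γ| = |(75 − j148)/(275 − j148)| = 0.531
|Γ|² = 0.282
P_refl = |Γ|²·P_inc = 205 mW, P_del = (1 − |Γ|²)·P_inc = 520 mW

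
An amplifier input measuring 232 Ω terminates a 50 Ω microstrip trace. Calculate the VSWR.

VSWR ≈ 4.64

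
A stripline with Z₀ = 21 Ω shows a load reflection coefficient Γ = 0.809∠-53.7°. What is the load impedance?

Z_L = Z_0·(1 + Γ)/(1 − Γ) = 21·(1.48 − j0.652)/(0.521 + j0.652)

Z_L ≈ 10.4 − j39.3 Ω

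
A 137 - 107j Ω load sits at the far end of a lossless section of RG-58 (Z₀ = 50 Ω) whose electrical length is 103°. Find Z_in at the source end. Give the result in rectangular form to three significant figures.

Z_in ≈ 12.9 + j20.6 Ω

tan(βl) = tan(103°) = -4.33
Z_in = Z_0·(Z_L + jZ_0·tanβl)/(Z_0 + jZ_L·tanβl)
     = 50·(137 − j324)/(-413 − j593)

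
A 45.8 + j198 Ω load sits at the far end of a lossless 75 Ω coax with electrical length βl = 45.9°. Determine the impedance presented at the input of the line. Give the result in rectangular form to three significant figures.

tan(βl) = tan(45.9°) = 1.03
Z_in = Z_0·(Z_L + jZ_0·tanβl)/(Z_0 + jZ_L·tanβl)
     = 75·(45.8 + j275)/(-129 + j47.3)

Z_in ≈ 28.1 − j149 Ω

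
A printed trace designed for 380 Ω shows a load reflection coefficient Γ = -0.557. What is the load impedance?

Z_L ≈ 108 Ω

Z_L = Z_0·(1 + Γ)/(1 − Γ) = 380·(0.443)/(1.56)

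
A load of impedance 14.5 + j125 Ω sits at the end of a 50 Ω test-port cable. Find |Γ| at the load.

Γ = (Z_L − Z_0)/(Z_L + Z_0) = (-35.5 + j125)/(64.5 + j125)
|Γ| = 130/141

|Γ| ≈ 0.924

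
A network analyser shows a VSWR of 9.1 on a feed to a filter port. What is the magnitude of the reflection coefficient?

|Γ| = (S − 1)/(S + 1) = (9.1 − 1)/(9.1 + 1) = 8.1/10.1

|Γ| ≈ 0.802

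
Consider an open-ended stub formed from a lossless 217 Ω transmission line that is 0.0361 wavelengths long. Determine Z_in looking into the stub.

Z_in ≈ −j940 Ω

βl = 2π × 0.0361 = 13°
tan(βl) = 0.231
For an open-ended stub, Z_in = −jZ_0·cot(βl) = −jZ_0/tan(βl)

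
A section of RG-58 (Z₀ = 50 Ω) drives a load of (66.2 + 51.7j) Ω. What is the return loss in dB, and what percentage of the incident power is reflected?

RL ≈ 7.41 dB; 18.1% of incident power reflected

Γ = (16.2 + j51.7)/(116.2 + j51.7), |Γ| = 0.426
RL = −20·log₁₀(0.426) = 7.41 dB
P_refl/P_inc = |Γ|² = 0.181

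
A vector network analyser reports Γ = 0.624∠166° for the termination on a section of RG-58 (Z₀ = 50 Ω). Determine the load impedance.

Z_L = Z_0·(1 + Γ)/(1 − Γ) = 50·(0.395 + j0.151)/(1.61 − j0.151)

Z_L ≈ 11.7 + j5.81 Ω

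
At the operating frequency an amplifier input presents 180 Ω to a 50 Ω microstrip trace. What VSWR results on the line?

VSWR ≈ 3.6

Γ = (180 − 50)/(180 + 50) = 0.565
VSWR = (1 + 0.565)/(1 − 0.565)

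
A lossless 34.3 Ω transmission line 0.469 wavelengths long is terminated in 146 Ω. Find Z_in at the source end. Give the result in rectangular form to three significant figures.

Z_in ≈ 89 + j67.9 Ω

βl = 2π × 0.469 = 169°
tan(βl) = tan(169°) = -0.197
Z_in = Z_0·(Z_L + jZ_0·tanβl)/(Z_0 + jZ_L·tanβl)
     = 34.3·(146 − j6.77)/(34.3 − j28.8)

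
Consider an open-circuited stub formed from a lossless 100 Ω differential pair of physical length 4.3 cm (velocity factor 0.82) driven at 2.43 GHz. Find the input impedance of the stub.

Z_in ≈ +j196 Ω

λ = v/f = 0.82·c / 2.43 GHz = 0.101 m
βl = 2π·l/λ = 2π × 0.425 = 153°
tan(βl) = -0.511
For an open-circuited stub, Z_in = −jZ_0·cot(βl) = −jZ_0/tan(βl)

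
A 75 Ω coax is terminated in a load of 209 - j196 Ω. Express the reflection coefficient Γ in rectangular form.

Γ = (Z_L − Z_0)/(Z_L + Z_0) = (134 − j196)/(284 − j196)

Γ ≈ 0.642 − j0.247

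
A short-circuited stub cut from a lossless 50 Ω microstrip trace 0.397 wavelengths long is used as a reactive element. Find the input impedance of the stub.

Z_in ≈ −j37.8 Ω

βl = 2π × 0.397 = 143°
tan(βl) = -0.756
For a short-circuited stub, Z_in = jZ_0·tan(βl)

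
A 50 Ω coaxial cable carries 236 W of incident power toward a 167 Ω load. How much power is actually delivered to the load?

P_delivered ≈ 167 W

Γ = (167 − 50)/(167 + 50) = 0.539
|Γ|² = 0.291
P_refl = |Γ|²·P_inc = 68.6 W, P_del = (1 − |Γ|²)·P_inc = 167 W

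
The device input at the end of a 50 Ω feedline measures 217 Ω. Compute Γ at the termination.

Γ = 0.625

Γ = (Z_L − Z_0)/(Z_L + Z_0) = (217 − 50)/(217 + 50) = 167/267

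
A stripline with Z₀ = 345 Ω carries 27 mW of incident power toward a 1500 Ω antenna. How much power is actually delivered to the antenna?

Γ = (1500 − 345)/(1500 + 345) = 0.626
|Γ|² = 0.392
P_refl = |Γ|²·P_inc = 10.6 mW, P_del = (1 − |Γ|²)·P_inc = 16.4 mW

P_delivered ≈ 16.4 mW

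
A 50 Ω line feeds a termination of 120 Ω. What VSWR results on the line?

VSWR ≈ 2.4

Γ = (120 − 50)/(120 + 50) = 0.412
VSWR = (1 + 0.412)/(1 − 0.412)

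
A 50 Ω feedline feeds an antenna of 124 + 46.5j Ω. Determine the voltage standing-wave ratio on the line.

VSWR ≈ 2.89

Γ = (Z_L − Z_0)/(Z_L + Z_0) = (74 + j46.5)/(174 + j46.5)
|Γ| = 87.4/180 = 0.485
VSWR = (1 + |Γ|)/(1 − |Γ|) = 1.49/0.515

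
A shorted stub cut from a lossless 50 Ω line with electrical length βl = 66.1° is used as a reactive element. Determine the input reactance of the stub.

tan(βl) = 2.26
For a shorted stub, Z_in = jZ_0·tan(βl)

X_in ≈ 113 Ω (inductive)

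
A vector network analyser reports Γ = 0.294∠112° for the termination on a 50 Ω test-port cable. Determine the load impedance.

Z_L ≈ 35 + j20.9 Ω

Z_L = Z_0·(1 + Γ)/(1 − Γ) = 50·(0.89 + j0.273)/(1.11 − j0.273)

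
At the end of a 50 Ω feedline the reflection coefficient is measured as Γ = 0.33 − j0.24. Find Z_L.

Z_L ≈ 82.3 − j47.4 Ω

Z_L = Z_0·(1 + Γ)/(1 − Γ) = 50·(1.33 − j0.24)/(0.67 + j0.24)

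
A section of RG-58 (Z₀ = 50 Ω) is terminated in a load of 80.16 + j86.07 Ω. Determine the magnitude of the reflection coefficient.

|Γ| ≈ 0.584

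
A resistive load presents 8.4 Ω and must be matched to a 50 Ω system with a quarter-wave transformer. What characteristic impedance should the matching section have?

Z_qwt ≈ 20.5 Ω

Z_qwt = √(Z_0·R_L) = √(50 × 8.4) = √420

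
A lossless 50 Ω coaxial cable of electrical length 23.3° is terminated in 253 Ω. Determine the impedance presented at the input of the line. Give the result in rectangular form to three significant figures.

Z_in ≈ 52.2 − j92.2 Ω

tan(βl) = tan(23.3°) = 0.431
Z_in = Z_0·(Z_L + jZ_0·tanβl)/(Z_0 + jZ_L·tanβl)
     = 50·(253 + j21.5)/(50 + j109)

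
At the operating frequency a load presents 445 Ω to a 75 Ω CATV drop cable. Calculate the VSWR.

VSWR ≈ 5.93

Γ = (445 − 75)/(445 + 75) = 0.712
VSWR = (1 + 0.712)/(1 − 0.712)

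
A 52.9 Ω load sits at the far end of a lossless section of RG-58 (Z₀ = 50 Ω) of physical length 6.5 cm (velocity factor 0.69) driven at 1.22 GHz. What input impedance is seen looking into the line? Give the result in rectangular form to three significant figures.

Z_in ≈ 50.2 + j2.82 Ω

λ = v/f = 0.69·c / 1.22 GHz = 0.17 m
βl = 2π·l/λ = 2π × 0.383 = 138°
tan(βl) = tan(138°) = -0.903
Z_in = Z_0·(Z_L + jZ_0·tanβl)/(Z_0 + jZ_L·tanβl)
     = 50·(52.9 − j45.2)/(50 − j47.8)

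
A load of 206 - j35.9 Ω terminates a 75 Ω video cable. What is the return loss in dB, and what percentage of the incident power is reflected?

Γ = (131 − j35.9)/(281 − j35.9), |Γ| = 0.479
RL = −20·log₁₀(0.479) = 6.38 dB
P_refl/P_inc = |Γ|² = 0.23

RL ≈ 6.38 dB; 23% of incident power reflected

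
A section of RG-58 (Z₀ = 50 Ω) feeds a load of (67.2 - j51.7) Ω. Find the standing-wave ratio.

Γ = (Z_L − Z_0)/(Z_L + Z_0) = (17.2 − j51.7)/(117.2 − j51.7)
|Γ| = 54.5/128 = 0.425
VSWR = (1 + |Γ|)/(1 − |Γ|) = 1.43/0.575

VSWR ≈ 2.48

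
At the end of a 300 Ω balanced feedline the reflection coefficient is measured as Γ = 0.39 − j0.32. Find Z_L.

Z_L ≈ 471 − j405 Ω

Z_L = Z_0·(1 + Γ)/(1 − Γ) = 300·(1.39 − j0.32)/(0.61 + j0.32)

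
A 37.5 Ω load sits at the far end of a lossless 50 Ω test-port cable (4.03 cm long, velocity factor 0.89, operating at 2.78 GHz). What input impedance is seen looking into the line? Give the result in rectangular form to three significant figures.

Z_in ≈ 41.8 − j10.3 Ω

λ = v/f = 0.89·c / 2.78 GHz = 0.096 m
βl = 2π·l/λ = 2π × 0.42 = 151°
tan(βl) = tan(151°) = -0.553
Z_in = Z_0·(Z_L + jZ_0·tanβl)/(Z_0 + jZ_L·tanβl)
     = 50·(37.5 − j27.7)/(50 − j20.7)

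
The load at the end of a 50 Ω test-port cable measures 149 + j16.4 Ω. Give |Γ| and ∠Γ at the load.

Γ ≈ 0.503 ∠ 4.69°

Γ = (Z_L − Z_0)/(Z_L + Z_0) = (99 + j16.4)/(199 + j16.4)
|Γ| = 100/200 = 0.503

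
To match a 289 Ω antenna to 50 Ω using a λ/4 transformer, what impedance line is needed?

Z_qwt = √(Z_0·R_L) = √(50 × 289) = √14450

Z_qwt ≈ 120 Ω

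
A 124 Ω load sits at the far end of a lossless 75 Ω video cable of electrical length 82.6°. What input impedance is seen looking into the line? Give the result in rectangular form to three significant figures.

Z_in ≈ 45.8 − j6.14 Ω

tan(βl) = tan(82.6°) = 7.7
Z_in = Z_0·(Z_L + jZ_0·tanβl)/(Z_0 + jZ_L·tanβl)
     = 75·(124 + j577)/(75 + j955)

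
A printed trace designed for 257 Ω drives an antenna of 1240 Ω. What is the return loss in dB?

RL ≈ 3.65 dB

Γ = (1240 − 257)/(1240 + 257) = 0.657
RL = −20·log₁₀|Γ| = −20·log₁₀(0.657)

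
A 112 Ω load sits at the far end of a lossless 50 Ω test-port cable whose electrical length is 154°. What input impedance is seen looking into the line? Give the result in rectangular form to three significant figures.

tan(βl) = tan(154°) = -0.488
Z_in = Z_0·(Z_L + jZ_0·tanβl)/(Z_0 + jZ_L·tanβl)
     = 50·(112 − j24.4)/(50 − j54.6)

Z_in ≈ 63.2 + j44.7 Ω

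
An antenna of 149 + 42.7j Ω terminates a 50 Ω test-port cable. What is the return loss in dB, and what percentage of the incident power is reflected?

Γ = (99 + j42.7)/(199 + j42.7), |Γ| = 0.53
RL = −20·log₁₀(0.53) = 5.52 dB
P_refl/P_inc = |Γ|² = 0.281

RL ≈ 5.52 dB; 28.1% of incident power reflected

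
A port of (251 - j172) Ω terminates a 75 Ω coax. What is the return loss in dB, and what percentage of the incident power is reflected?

RL ≈ 3.51 dB; 44.6% of incident power reflected

Γ = (176 − j172)/(326 − j172), |Γ| = 0.668
RL = −20·log₁₀(0.668) = 3.51 dB
P_refl/P_inc = |Γ|² = 0.446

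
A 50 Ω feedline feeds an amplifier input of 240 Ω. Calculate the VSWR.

VSWR ≈ 4.8

For a purely resistive load, VSWR = R_L/Z_0 or Z_0/R_L (whichever > 1) = 240/50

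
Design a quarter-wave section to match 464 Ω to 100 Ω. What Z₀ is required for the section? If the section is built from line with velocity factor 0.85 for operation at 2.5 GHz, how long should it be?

Z_qwt ≈ 215 Ω; length ≈ 2.55 cm

Z_qwt = √(Z_0·R_L) = √(100 × 464) = √46400
λ = 0.85·c/f = 0.102 m, so l = λ/4 = 0.0255 m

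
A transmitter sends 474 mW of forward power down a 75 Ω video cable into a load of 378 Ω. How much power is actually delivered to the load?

P_delivered ≈ 262 mW

Γ = (378 − 75)/(378 + 75) = 0.669
|Γ|² = 0.447
P_refl = |Γ|²·P_inc = 212 mW, P_del = (1 − |Γ|²)·P_inc = 262 mW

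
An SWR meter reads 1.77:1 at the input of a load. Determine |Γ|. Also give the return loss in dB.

|Γ| ≈ 0.278; return loss ≈ 11.1 dB

|Γ| = (S − 1)/(S + 1) = (1.77 − 1)/(1.77 + 1) = 0.77/2.77
RL = −20·log₁₀|Γ| = −20·log₁₀(0.278)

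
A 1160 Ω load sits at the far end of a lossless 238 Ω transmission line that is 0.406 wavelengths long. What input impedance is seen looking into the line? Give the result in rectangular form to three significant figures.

Z_in ≈ 144 + j311 Ω

βl = 2π × 0.406 = 146°
tan(βl) = tan(146°) = -0.67
Z_in = Z_0·(Z_L + jZ_0·tanβl)/(Z_0 + jZ_L·tanβl)
     = 238·(1160 − j160)/(238 − j778)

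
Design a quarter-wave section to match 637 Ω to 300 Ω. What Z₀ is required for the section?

Z_qwt ≈ 437 Ω

Z_qwt = √(Z_0·R_L) = √(300 × 637) = √191100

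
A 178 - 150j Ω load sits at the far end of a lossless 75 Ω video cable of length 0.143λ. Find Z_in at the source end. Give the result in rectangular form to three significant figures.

Z_in ≈ 21.6 − j34.2 Ω

βl = 2π × 0.143 = 51.5°
tan(βl) = tan(51.5°) = 1.26
Z_in = Z_0·(Z_L + jZ_0·tanβl)/(Z_0 + jZ_L·tanβl)
     = 75·(178 − j55.8)/(263 + j224)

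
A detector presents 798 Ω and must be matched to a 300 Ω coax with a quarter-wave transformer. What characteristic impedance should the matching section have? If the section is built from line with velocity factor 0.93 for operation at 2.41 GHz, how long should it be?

Z_qwt = √(Z_0·R_L) = √(300 × 798) = √239400
λ = 0.93·c/f = 0.116 m, so l = λ/4 = 0.0289 m

Z_qwt ≈ 489 Ω; length ≈ 2.89 cm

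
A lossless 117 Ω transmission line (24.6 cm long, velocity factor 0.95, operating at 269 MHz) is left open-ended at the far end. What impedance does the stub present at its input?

λ = v/f = 0.95·c / 269 MHz = 1.06 m
βl = 2π·l/λ = 2π × 0.232 = 83.6°
tan(βl) = 8.9
For an open-ended stub, Z_in = −jZ_0·cot(βl) = −jZ_0/tan(βl)

Z_in ≈ −j13.1 Ω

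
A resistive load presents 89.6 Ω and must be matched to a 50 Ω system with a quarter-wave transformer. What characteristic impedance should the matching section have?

Z_qwt ≈ 66.9 Ω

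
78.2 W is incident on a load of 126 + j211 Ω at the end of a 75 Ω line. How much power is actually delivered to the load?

|Γ| = |(51 + j211)/(201 + j211)| = 0.745
|Γ|² = 0.555
P_refl = |Γ|²·P_inc = 43.4 W, P_del = (1 − |Γ|²)·P_inc = 34.8 W

P_delivered ≈ 34.8 W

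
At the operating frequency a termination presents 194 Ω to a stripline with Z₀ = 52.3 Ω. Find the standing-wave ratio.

For a purely resistive load, VSWR = R_L/Z_0 or Z_0/R_L (whichever > 1) = 194/52.3

VSWR ≈ 3.71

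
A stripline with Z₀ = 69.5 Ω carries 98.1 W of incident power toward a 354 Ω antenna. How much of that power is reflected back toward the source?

Γ = (354 − 69.5)/(354 + 69.5) = 0.672
|Γ|² = 0.451
P_refl = |Γ|²·P_inc = 44.3 W, P_del = (1 − |Γ|²)·P_inc = 53.8 W

P_reflected ≈ 44.3 W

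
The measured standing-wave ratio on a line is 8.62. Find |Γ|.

|Γ| ≈ 0.792

|Γ| = (S − 1)/(S + 1) = (8.62 − 1)/(8.62 + 1) = 7.62/9.62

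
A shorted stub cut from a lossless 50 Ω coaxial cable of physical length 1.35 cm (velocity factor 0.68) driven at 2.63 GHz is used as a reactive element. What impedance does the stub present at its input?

Z_in ≈ +j96.7 Ω

λ = v/f = 0.68·c / 2.63 GHz = 0.0776 m
βl = 2π·l/λ = 2π × 0.174 = 62.7°
tan(βl) = 1.93
For a shorted stub, Z_in = jZ_0·tan(βl)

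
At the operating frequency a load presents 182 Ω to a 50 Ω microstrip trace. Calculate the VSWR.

Γ = (182 − 50)/(182 + 50) = 0.569
VSWR = (1 + 0.569)/(1 − 0.569)

VSWR ≈ 3.64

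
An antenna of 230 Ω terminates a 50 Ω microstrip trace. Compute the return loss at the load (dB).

RL ≈ 3.84 dB

Γ = (230 − 50)/(230 + 50) = 0.643
RL = −20·log₁₀|Γ| = −20·log₁₀(0.643)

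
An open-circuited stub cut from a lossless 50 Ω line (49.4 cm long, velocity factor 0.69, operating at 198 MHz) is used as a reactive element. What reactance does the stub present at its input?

X_in ≈ 287 Ω (inductive)

λ = v/f = 0.69·c / 198 MHz = 1.05 m
βl = 2π·l/λ = 2π × 0.473 = 170°
tan(βl) = -0.174
For an open-circuited stub, Z_in = −jZ_0·cot(βl) = −jZ_0/tan(βl)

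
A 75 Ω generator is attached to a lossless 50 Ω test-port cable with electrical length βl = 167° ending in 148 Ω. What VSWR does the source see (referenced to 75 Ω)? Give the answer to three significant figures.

VSWR ≈ 2.12

tan(βl) = -0.231
Z_in = Z_0·(Z_L + jZ_0·tanβl)/(Z_0 + jZ_L·tanβl) = 106 + j61.1 Ω
Γ_s = (Z_in − Z_s)/(Z_in + Z_s) = (31.3 + j61.1)/(181 + j61.1), |Γ_s| = 0.359
VSWR = (1 + |Γ_s|)/(1 − |Γ_s|)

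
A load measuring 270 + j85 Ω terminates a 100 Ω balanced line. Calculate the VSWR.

VSWR ≈ 3.01

Γ = (Z_L − Z_0)/(Z_L + Z_0) = (170 + j85)/(370 + j85)
|Γ| = 190/380 = 0.501
VSWR = (1 + |Γ|)/(1 − |Γ|) = 1.5/0.499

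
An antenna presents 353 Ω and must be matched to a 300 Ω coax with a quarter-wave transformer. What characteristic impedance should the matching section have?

Z_qwt ≈ 325 Ω

Z_qwt = √(Z_0·R_L) = √(300 × 353) = √105900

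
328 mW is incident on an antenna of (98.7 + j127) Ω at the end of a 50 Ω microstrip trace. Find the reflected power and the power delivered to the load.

P_reflected ≈ 159 mW; P_delivered ≈ 169 mW

|Γ| = |(48.7 + j127)/(148.7 + j127)| = 0.696
|Γ|² = 0.484
P_refl = |Γ|²·P_inc = 159 mW, P_del = (1 − |Γ|²)·P_inc = 169 mW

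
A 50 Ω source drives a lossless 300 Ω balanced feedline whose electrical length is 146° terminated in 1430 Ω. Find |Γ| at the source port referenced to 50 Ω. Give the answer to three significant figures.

tan(βl) = -0.675
Z_in = Z_0·(Z_L + jZ_0·tanβl)/(Z_0 + jZ_L·tanβl) = 184 + j388 Ω
Γ_s = (Z_in − Z_s)/(Z_in + Z_s) = (134 + j388)/(234 + j388), |Γ_s| = 0.906

|Γ| ≈ 0.906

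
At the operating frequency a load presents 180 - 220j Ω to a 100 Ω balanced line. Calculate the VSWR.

Γ = (Z_L − Z_0)/(Z_L + Z_0) = (80 − j220)/(280 − j220)
|Γ| = 234/356 = 0.657
VSWR = (1 + |Γ|)/(1 − |Γ|) = 1.66/0.343

VSWR ≈ 4.84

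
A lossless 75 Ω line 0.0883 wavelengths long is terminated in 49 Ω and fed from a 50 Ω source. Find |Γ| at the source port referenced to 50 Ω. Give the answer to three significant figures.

|Γ| ≈ 0.22

βl = 2π × 0.0883 = 31.8°
tan(βl) = 0.62
Z_in = Z_0·(Z_L + jZ_0·tanβl)/(Z_0 + jZ_L·tanβl) = 58.3 + j22.9 Ω
Γ_s = (Z_in − Z_s)/(Z_in + Z_s) = (8.27 + j22.9)/(108 + j22.9), |Γ_s| = 0.22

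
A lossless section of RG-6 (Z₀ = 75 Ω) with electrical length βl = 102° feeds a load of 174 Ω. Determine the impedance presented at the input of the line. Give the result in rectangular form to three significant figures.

Z_in ≈ 33.5 + j12.9 Ω

tan(βl) = tan(102°) = -4.7
Z_in = Z_0·(Z_L + jZ_0·tanβl)/(Z_0 + jZ_L·tanβl)
     = 75·(174 − j353)/(75 − j819)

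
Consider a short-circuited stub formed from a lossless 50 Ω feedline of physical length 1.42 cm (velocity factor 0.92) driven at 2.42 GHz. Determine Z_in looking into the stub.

λ = v/f = 0.92·c / 2.42 GHz = 0.114 m
βl = 2π·l/λ = 2π × 0.125 = 44.8°
tan(βl) = 0.994
For a short-circuited stub, Z_in = jZ_0·tan(βl)

Z_in ≈ +j49.7 Ω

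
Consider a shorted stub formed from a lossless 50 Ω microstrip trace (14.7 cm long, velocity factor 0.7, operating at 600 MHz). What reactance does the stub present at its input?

λ = v/f = 0.7·c / 600 MHz = 0.35 m
βl = 2π·l/λ = 2π × 0.42 = 151°
tan(βl) = -0.55
For a shorted stub, Z_in = jZ_0·tan(βl)

X_in ≈ -27.5 Ω (capacitive)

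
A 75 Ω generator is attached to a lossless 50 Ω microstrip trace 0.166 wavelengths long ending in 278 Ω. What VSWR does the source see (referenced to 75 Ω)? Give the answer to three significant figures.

VSWR ≈ 7.18

βl = 2π × 0.166 = 59.8°
tan(βl) = 1.72
Z_in = Z_0·(Z_L + jZ_0·tanβl)/(Z_0 + jZ_L·tanβl) = 11.9 − j27.9 Ω
Γ_s = (Z_in − Z_s)/(Z_in + Z_s) = (-63.1 − j27.9)/(86.9 − j27.9), |Γ_s| = 0.756
VSWR = (1 + |Γ_s|)/(1 − |Γ_s|)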